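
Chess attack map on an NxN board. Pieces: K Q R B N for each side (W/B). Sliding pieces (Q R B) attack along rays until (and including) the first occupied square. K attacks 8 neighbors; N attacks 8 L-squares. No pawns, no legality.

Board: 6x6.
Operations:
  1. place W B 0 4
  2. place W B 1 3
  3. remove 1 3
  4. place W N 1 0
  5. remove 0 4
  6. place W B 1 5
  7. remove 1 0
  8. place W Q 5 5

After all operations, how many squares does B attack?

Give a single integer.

Answer: 0

Derivation:
Op 1: place WB@(0,4)
Op 2: place WB@(1,3)
Op 3: remove (1,3)
Op 4: place WN@(1,0)
Op 5: remove (0,4)
Op 6: place WB@(1,5)
Op 7: remove (1,0)
Op 8: place WQ@(5,5)
Per-piece attacks for B:
Union (0 distinct): (none)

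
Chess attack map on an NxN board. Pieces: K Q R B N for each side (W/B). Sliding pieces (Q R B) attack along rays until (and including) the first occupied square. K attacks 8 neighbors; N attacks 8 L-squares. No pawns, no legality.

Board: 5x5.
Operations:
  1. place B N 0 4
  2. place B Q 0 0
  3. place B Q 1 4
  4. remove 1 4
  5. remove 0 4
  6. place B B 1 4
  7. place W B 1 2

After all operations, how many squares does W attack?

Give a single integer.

Op 1: place BN@(0,4)
Op 2: place BQ@(0,0)
Op 3: place BQ@(1,4)
Op 4: remove (1,4)
Op 5: remove (0,4)
Op 6: place BB@(1,4)
Op 7: place WB@(1,2)
Per-piece attacks for W:
  WB@(1,2): attacks (2,3) (3,4) (2,1) (3,0) (0,3) (0,1)
Union (6 distinct): (0,1) (0,3) (2,1) (2,3) (3,0) (3,4)

Answer: 6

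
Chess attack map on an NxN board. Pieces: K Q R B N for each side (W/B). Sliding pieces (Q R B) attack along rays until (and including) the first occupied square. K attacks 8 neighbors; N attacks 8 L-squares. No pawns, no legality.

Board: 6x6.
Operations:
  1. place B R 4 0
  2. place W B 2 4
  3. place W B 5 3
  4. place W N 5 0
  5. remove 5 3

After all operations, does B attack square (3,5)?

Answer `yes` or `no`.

Answer: no

Derivation:
Op 1: place BR@(4,0)
Op 2: place WB@(2,4)
Op 3: place WB@(5,3)
Op 4: place WN@(5,0)
Op 5: remove (5,3)
Per-piece attacks for B:
  BR@(4,0): attacks (4,1) (4,2) (4,3) (4,4) (4,5) (5,0) (3,0) (2,0) (1,0) (0,0) [ray(1,0) blocked at (5,0)]
B attacks (3,5): no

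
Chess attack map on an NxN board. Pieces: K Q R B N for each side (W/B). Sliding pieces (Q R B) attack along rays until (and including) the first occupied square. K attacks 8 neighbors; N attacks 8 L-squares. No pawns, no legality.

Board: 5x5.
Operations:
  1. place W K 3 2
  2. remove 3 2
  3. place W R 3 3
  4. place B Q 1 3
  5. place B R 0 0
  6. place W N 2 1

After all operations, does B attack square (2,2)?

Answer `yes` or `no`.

Op 1: place WK@(3,2)
Op 2: remove (3,2)
Op 3: place WR@(3,3)
Op 4: place BQ@(1,3)
Op 5: place BR@(0,0)
Op 6: place WN@(2,1)
Per-piece attacks for B:
  BR@(0,0): attacks (0,1) (0,2) (0,3) (0,4) (1,0) (2,0) (3,0) (4,0)
  BQ@(1,3): attacks (1,4) (1,2) (1,1) (1,0) (2,3) (3,3) (0,3) (2,4) (2,2) (3,1) (4,0) (0,4) (0,2) [ray(1,0) blocked at (3,3)]
B attacks (2,2): yes

Answer: yes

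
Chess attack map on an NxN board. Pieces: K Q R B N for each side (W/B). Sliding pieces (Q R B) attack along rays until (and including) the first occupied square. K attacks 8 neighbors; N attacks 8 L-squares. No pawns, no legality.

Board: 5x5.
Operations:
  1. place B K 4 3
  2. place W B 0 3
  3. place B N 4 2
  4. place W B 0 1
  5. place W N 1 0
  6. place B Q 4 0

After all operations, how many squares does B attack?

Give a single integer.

Op 1: place BK@(4,3)
Op 2: place WB@(0,3)
Op 3: place BN@(4,2)
Op 4: place WB@(0,1)
Op 5: place WN@(1,0)
Op 6: place BQ@(4,0)
Per-piece attacks for B:
  BQ@(4,0): attacks (4,1) (4,2) (3,0) (2,0) (1,0) (3,1) (2,2) (1,3) (0,4) [ray(0,1) blocked at (4,2); ray(-1,0) blocked at (1,0)]
  BN@(4,2): attacks (3,4) (2,3) (3,0) (2,1)
  BK@(4,3): attacks (4,4) (4,2) (3,3) (3,4) (3,2)
Union (15 distinct): (0,4) (1,0) (1,3) (2,0) (2,1) (2,2) (2,3) (3,0) (3,1) (3,2) (3,3) (3,4) (4,1) (4,2) (4,4)

Answer: 15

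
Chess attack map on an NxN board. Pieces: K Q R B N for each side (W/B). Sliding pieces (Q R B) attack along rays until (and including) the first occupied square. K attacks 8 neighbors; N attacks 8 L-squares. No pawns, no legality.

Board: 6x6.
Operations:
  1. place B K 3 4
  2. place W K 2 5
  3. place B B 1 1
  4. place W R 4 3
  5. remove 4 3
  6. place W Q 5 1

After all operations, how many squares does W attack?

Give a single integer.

Answer: 17

Derivation:
Op 1: place BK@(3,4)
Op 2: place WK@(2,5)
Op 3: place BB@(1,1)
Op 4: place WR@(4,3)
Op 5: remove (4,3)
Op 6: place WQ@(5,1)
Per-piece attacks for W:
  WK@(2,5): attacks (2,4) (3,5) (1,5) (3,4) (1,4)
  WQ@(5,1): attacks (5,2) (5,3) (5,4) (5,5) (5,0) (4,1) (3,1) (2,1) (1,1) (4,2) (3,3) (2,4) (1,5) (4,0) [ray(-1,0) blocked at (1,1)]
Union (17 distinct): (1,1) (1,4) (1,5) (2,1) (2,4) (3,1) (3,3) (3,4) (3,5) (4,0) (4,1) (4,2) (5,0) (5,2) (5,3) (5,4) (5,5)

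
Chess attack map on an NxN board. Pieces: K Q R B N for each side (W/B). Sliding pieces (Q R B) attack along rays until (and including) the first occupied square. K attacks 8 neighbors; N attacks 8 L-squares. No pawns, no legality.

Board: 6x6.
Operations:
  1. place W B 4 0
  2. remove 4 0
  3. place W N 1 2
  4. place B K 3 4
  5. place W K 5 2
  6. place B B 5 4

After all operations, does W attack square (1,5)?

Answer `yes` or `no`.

Op 1: place WB@(4,0)
Op 2: remove (4,0)
Op 3: place WN@(1,2)
Op 4: place BK@(3,4)
Op 5: place WK@(5,2)
Op 6: place BB@(5,4)
Per-piece attacks for W:
  WN@(1,2): attacks (2,4) (3,3) (0,4) (2,0) (3,1) (0,0)
  WK@(5,2): attacks (5,3) (5,1) (4,2) (4,3) (4,1)
W attacks (1,5): no

Answer: no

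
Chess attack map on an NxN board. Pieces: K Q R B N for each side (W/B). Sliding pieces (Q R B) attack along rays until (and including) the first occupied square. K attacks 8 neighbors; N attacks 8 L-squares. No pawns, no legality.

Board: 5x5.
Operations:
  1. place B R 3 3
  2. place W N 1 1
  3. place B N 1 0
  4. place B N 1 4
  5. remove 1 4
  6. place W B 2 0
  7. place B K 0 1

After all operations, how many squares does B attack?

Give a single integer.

Answer: 14

Derivation:
Op 1: place BR@(3,3)
Op 2: place WN@(1,1)
Op 3: place BN@(1,0)
Op 4: place BN@(1,4)
Op 5: remove (1,4)
Op 6: place WB@(2,0)
Op 7: place BK@(0,1)
Per-piece attacks for B:
  BK@(0,1): attacks (0,2) (0,0) (1,1) (1,2) (1,0)
  BN@(1,0): attacks (2,2) (3,1) (0,2)
  BR@(3,3): attacks (3,4) (3,2) (3,1) (3,0) (4,3) (2,3) (1,3) (0,3)
Union (14 distinct): (0,0) (0,2) (0,3) (1,0) (1,1) (1,2) (1,3) (2,2) (2,3) (3,0) (3,1) (3,2) (3,4) (4,3)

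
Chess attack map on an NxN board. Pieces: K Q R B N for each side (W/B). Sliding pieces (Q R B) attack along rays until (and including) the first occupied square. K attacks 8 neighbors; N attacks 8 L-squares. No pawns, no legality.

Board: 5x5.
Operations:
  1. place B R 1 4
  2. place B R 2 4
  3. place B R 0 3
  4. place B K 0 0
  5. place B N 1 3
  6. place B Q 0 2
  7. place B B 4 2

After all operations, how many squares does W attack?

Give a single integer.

Answer: 0

Derivation:
Op 1: place BR@(1,4)
Op 2: place BR@(2,4)
Op 3: place BR@(0,3)
Op 4: place BK@(0,0)
Op 5: place BN@(1,3)
Op 6: place BQ@(0,2)
Op 7: place BB@(4,2)
Per-piece attacks for W:
Union (0 distinct): (none)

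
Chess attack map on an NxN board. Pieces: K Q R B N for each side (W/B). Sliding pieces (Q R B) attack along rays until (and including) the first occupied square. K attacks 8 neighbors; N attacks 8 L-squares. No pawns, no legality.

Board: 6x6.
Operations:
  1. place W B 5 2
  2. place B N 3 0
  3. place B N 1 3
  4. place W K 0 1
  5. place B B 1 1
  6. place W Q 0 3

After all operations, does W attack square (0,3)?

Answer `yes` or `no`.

Answer: no

Derivation:
Op 1: place WB@(5,2)
Op 2: place BN@(3,0)
Op 3: place BN@(1,3)
Op 4: place WK@(0,1)
Op 5: place BB@(1,1)
Op 6: place WQ@(0,3)
Per-piece attacks for W:
  WK@(0,1): attacks (0,2) (0,0) (1,1) (1,2) (1,0)
  WQ@(0,3): attacks (0,4) (0,5) (0,2) (0,1) (1,3) (1,4) (2,5) (1,2) (2,1) (3,0) [ray(0,-1) blocked at (0,1); ray(1,0) blocked at (1,3); ray(1,-1) blocked at (3,0)]
  WB@(5,2): attacks (4,3) (3,4) (2,5) (4,1) (3,0) [ray(-1,-1) blocked at (3,0)]
W attacks (0,3): no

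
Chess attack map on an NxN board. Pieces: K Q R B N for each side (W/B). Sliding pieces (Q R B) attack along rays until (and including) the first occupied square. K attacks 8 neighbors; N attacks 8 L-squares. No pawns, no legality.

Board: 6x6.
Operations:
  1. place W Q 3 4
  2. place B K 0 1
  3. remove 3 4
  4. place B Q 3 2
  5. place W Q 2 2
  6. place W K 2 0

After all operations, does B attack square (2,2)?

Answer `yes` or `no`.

Op 1: place WQ@(3,4)
Op 2: place BK@(0,1)
Op 3: remove (3,4)
Op 4: place BQ@(3,2)
Op 5: place WQ@(2,2)
Op 6: place WK@(2,0)
Per-piece attacks for B:
  BK@(0,1): attacks (0,2) (0,0) (1,1) (1,2) (1,0)
  BQ@(3,2): attacks (3,3) (3,4) (3,5) (3,1) (3,0) (4,2) (5,2) (2,2) (4,3) (5,4) (4,1) (5,0) (2,3) (1,4) (0,5) (2,1) (1,0) [ray(-1,0) blocked at (2,2)]
B attacks (2,2): yes

Answer: yes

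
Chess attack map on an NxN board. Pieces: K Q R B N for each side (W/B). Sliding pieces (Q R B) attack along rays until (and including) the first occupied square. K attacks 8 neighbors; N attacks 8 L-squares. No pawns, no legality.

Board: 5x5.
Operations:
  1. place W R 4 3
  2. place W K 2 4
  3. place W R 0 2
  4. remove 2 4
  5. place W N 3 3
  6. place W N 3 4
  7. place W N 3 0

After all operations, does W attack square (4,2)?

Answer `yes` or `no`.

Op 1: place WR@(4,3)
Op 2: place WK@(2,4)
Op 3: place WR@(0,2)
Op 4: remove (2,4)
Op 5: place WN@(3,3)
Op 6: place WN@(3,4)
Op 7: place WN@(3,0)
Per-piece attacks for W:
  WR@(0,2): attacks (0,3) (0,4) (0,1) (0,0) (1,2) (2,2) (3,2) (4,2)
  WN@(3,0): attacks (4,2) (2,2) (1,1)
  WN@(3,3): attacks (1,4) (4,1) (2,1) (1,2)
  WN@(3,4): attacks (4,2) (2,2) (1,3)
  WR@(4,3): attacks (4,4) (4,2) (4,1) (4,0) (3,3) [ray(-1,0) blocked at (3,3)]
W attacks (4,2): yes

Answer: yes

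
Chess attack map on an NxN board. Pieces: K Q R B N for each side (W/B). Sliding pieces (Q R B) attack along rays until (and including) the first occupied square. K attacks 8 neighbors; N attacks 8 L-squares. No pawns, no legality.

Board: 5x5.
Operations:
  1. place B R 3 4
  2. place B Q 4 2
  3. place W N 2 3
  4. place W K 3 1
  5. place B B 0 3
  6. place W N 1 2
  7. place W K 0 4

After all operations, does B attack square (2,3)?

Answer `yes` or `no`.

Answer: no

Derivation:
Op 1: place BR@(3,4)
Op 2: place BQ@(4,2)
Op 3: place WN@(2,3)
Op 4: place WK@(3,1)
Op 5: place BB@(0,3)
Op 6: place WN@(1,2)
Op 7: place WK@(0,4)
Per-piece attacks for B:
  BB@(0,3): attacks (1,4) (1,2) [ray(1,-1) blocked at (1,2)]
  BR@(3,4): attacks (3,3) (3,2) (3,1) (4,4) (2,4) (1,4) (0,4) [ray(0,-1) blocked at (3,1); ray(-1,0) blocked at (0,4)]
  BQ@(4,2): attacks (4,3) (4,4) (4,1) (4,0) (3,2) (2,2) (1,2) (3,3) (2,4) (3,1) [ray(-1,0) blocked at (1,2); ray(-1,-1) blocked at (3,1)]
B attacks (2,3): no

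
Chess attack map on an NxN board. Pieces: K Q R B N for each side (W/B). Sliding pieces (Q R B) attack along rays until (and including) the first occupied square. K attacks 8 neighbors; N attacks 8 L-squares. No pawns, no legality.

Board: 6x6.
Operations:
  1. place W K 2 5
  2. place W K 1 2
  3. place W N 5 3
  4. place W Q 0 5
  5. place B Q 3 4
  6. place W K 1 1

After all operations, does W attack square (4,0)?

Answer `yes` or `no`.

Answer: no

Derivation:
Op 1: place WK@(2,5)
Op 2: place WK@(1,2)
Op 3: place WN@(5,3)
Op 4: place WQ@(0,5)
Op 5: place BQ@(3,4)
Op 6: place WK@(1,1)
Per-piece attacks for W:
  WQ@(0,5): attacks (0,4) (0,3) (0,2) (0,1) (0,0) (1,5) (2,5) (1,4) (2,3) (3,2) (4,1) (5,0) [ray(1,0) blocked at (2,5)]
  WK@(1,1): attacks (1,2) (1,0) (2,1) (0,1) (2,2) (2,0) (0,2) (0,0)
  WK@(1,2): attacks (1,3) (1,1) (2,2) (0,2) (2,3) (2,1) (0,3) (0,1)
  WK@(2,5): attacks (2,4) (3,5) (1,5) (3,4) (1,4)
  WN@(5,3): attacks (4,5) (3,4) (4,1) (3,2)
W attacks (4,0): no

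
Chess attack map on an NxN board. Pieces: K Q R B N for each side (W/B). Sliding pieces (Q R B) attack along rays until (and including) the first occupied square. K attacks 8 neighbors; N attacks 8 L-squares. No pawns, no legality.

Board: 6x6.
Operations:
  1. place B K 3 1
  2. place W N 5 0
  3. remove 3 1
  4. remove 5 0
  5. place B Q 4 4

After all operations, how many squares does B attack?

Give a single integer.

Op 1: place BK@(3,1)
Op 2: place WN@(5,0)
Op 3: remove (3,1)
Op 4: remove (5,0)
Op 5: place BQ@(4,4)
Per-piece attacks for B:
  BQ@(4,4): attacks (4,5) (4,3) (4,2) (4,1) (4,0) (5,4) (3,4) (2,4) (1,4) (0,4) (5,5) (5,3) (3,5) (3,3) (2,2) (1,1) (0,0)
Union (17 distinct): (0,0) (0,4) (1,1) (1,4) (2,2) (2,4) (3,3) (3,4) (3,5) (4,0) (4,1) (4,2) (4,3) (4,5) (5,3) (5,4) (5,5)

Answer: 17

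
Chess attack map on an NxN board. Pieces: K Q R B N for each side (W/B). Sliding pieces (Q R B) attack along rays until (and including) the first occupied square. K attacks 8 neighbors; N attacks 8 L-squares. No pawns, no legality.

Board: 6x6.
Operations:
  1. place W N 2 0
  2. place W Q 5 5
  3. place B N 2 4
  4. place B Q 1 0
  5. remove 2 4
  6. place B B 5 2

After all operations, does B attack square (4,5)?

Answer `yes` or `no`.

Answer: no

Derivation:
Op 1: place WN@(2,0)
Op 2: place WQ@(5,5)
Op 3: place BN@(2,4)
Op 4: place BQ@(1,0)
Op 5: remove (2,4)
Op 6: place BB@(5,2)
Per-piece attacks for B:
  BQ@(1,0): attacks (1,1) (1,2) (1,3) (1,4) (1,5) (2,0) (0,0) (2,1) (3,2) (4,3) (5,4) (0,1) [ray(1,0) blocked at (2,0)]
  BB@(5,2): attacks (4,3) (3,4) (2,5) (4,1) (3,0)
B attacks (4,5): no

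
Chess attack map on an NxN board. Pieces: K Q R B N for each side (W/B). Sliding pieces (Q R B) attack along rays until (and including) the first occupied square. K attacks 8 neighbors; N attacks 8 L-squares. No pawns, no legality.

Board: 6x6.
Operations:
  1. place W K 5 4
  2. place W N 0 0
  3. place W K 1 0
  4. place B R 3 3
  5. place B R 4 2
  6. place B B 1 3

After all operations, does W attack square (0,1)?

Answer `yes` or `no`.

Answer: yes

Derivation:
Op 1: place WK@(5,4)
Op 2: place WN@(0,0)
Op 3: place WK@(1,0)
Op 4: place BR@(3,3)
Op 5: place BR@(4,2)
Op 6: place BB@(1,3)
Per-piece attacks for W:
  WN@(0,0): attacks (1,2) (2,1)
  WK@(1,0): attacks (1,1) (2,0) (0,0) (2,1) (0,1)
  WK@(5,4): attacks (5,5) (5,3) (4,4) (4,5) (4,3)
W attacks (0,1): yes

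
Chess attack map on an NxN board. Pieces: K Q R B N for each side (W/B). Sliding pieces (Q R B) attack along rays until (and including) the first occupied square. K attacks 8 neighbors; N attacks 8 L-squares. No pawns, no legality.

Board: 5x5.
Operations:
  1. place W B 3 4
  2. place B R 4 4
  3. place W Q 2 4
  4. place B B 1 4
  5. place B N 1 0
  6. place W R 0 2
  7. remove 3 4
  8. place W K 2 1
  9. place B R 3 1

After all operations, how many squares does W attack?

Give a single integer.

Op 1: place WB@(3,4)
Op 2: place BR@(4,4)
Op 3: place WQ@(2,4)
Op 4: place BB@(1,4)
Op 5: place BN@(1,0)
Op 6: place WR@(0,2)
Op 7: remove (3,4)
Op 8: place WK@(2,1)
Op 9: place BR@(3,1)
Per-piece attacks for W:
  WR@(0,2): attacks (0,3) (0,4) (0,1) (0,0) (1,2) (2,2) (3,2) (4,2)
  WK@(2,1): attacks (2,2) (2,0) (3,1) (1,1) (3,2) (3,0) (1,2) (1,0)
  WQ@(2,4): attacks (2,3) (2,2) (2,1) (3,4) (4,4) (1,4) (3,3) (4,2) (1,3) (0,2) [ray(0,-1) blocked at (2,1); ray(1,0) blocked at (4,4); ray(-1,0) blocked at (1,4); ray(-1,-1) blocked at (0,2)]
Union (21 distinct): (0,0) (0,1) (0,2) (0,3) (0,4) (1,0) (1,1) (1,2) (1,3) (1,4) (2,0) (2,1) (2,2) (2,3) (3,0) (3,1) (3,2) (3,3) (3,4) (4,2) (4,4)

Answer: 21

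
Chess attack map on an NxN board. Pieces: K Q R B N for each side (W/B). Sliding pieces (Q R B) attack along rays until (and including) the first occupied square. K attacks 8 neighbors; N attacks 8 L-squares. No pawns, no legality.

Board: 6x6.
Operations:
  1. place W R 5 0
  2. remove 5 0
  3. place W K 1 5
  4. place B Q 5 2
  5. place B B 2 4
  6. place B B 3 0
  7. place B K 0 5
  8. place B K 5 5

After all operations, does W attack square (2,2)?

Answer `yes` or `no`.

Answer: no

Derivation:
Op 1: place WR@(5,0)
Op 2: remove (5,0)
Op 3: place WK@(1,5)
Op 4: place BQ@(5,2)
Op 5: place BB@(2,4)
Op 6: place BB@(3,0)
Op 7: place BK@(0,5)
Op 8: place BK@(5,5)
Per-piece attacks for W:
  WK@(1,5): attacks (1,4) (2,5) (0,5) (2,4) (0,4)
W attacks (2,2): no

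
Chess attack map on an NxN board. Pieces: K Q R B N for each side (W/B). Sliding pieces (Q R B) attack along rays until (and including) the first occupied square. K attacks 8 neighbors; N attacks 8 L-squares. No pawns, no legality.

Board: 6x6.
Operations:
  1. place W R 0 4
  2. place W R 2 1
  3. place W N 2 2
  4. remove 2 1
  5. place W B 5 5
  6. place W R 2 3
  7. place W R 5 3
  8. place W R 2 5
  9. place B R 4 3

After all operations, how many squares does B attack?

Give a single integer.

Op 1: place WR@(0,4)
Op 2: place WR@(2,1)
Op 3: place WN@(2,2)
Op 4: remove (2,1)
Op 5: place WB@(5,5)
Op 6: place WR@(2,3)
Op 7: place WR@(5,3)
Op 8: place WR@(2,5)
Op 9: place BR@(4,3)
Per-piece attacks for B:
  BR@(4,3): attacks (4,4) (4,5) (4,2) (4,1) (4,0) (5,3) (3,3) (2,3) [ray(1,0) blocked at (5,3); ray(-1,0) blocked at (2,3)]
Union (8 distinct): (2,3) (3,3) (4,0) (4,1) (4,2) (4,4) (4,5) (5,3)

Answer: 8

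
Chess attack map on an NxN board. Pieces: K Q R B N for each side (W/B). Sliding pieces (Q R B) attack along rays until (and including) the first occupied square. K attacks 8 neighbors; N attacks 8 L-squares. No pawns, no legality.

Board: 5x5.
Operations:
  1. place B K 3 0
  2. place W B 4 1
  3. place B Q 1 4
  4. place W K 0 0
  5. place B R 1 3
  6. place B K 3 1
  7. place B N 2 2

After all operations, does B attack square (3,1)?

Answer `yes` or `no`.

Answer: yes

Derivation:
Op 1: place BK@(3,0)
Op 2: place WB@(4,1)
Op 3: place BQ@(1,4)
Op 4: place WK@(0,0)
Op 5: place BR@(1,3)
Op 6: place BK@(3,1)
Op 7: place BN@(2,2)
Per-piece attacks for B:
  BR@(1,3): attacks (1,4) (1,2) (1,1) (1,0) (2,3) (3,3) (4,3) (0,3) [ray(0,1) blocked at (1,4)]
  BQ@(1,4): attacks (1,3) (2,4) (3,4) (4,4) (0,4) (2,3) (3,2) (4,1) (0,3) [ray(0,-1) blocked at (1,3); ray(1,-1) blocked at (4,1)]
  BN@(2,2): attacks (3,4) (4,3) (1,4) (0,3) (3,0) (4,1) (1,0) (0,1)
  BK@(3,0): attacks (3,1) (4,0) (2,0) (4,1) (2,1)
  BK@(3,1): attacks (3,2) (3,0) (4,1) (2,1) (4,2) (4,0) (2,2) (2,0)
B attacks (3,1): yes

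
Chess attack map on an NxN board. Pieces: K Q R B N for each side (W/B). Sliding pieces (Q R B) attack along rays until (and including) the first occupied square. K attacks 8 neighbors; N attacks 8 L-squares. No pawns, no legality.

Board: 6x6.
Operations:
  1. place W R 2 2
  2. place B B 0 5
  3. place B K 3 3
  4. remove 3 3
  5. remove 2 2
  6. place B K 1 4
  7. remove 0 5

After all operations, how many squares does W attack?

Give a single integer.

Op 1: place WR@(2,2)
Op 2: place BB@(0,5)
Op 3: place BK@(3,3)
Op 4: remove (3,3)
Op 5: remove (2,2)
Op 6: place BK@(1,4)
Op 7: remove (0,5)
Per-piece attacks for W:
Union (0 distinct): (none)

Answer: 0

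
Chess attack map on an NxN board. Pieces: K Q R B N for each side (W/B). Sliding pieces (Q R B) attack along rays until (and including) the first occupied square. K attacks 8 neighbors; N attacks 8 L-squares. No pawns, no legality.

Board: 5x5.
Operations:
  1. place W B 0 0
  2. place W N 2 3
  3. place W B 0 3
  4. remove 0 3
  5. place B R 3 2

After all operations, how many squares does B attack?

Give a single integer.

Op 1: place WB@(0,0)
Op 2: place WN@(2,3)
Op 3: place WB@(0,3)
Op 4: remove (0,3)
Op 5: place BR@(3,2)
Per-piece attacks for B:
  BR@(3,2): attacks (3,3) (3,4) (3,1) (3,0) (4,2) (2,2) (1,2) (0,2)
Union (8 distinct): (0,2) (1,2) (2,2) (3,0) (3,1) (3,3) (3,4) (4,2)

Answer: 8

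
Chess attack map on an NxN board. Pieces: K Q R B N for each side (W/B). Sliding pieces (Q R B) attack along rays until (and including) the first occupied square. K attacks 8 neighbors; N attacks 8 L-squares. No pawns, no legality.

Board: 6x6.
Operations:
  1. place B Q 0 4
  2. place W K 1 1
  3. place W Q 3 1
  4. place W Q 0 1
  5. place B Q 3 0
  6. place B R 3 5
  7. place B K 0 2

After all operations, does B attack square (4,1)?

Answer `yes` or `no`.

Answer: yes

Derivation:
Op 1: place BQ@(0,4)
Op 2: place WK@(1,1)
Op 3: place WQ@(3,1)
Op 4: place WQ@(0,1)
Op 5: place BQ@(3,0)
Op 6: place BR@(3,5)
Op 7: place BK@(0,2)
Per-piece attacks for B:
  BK@(0,2): attacks (0,3) (0,1) (1,2) (1,3) (1,1)
  BQ@(0,4): attacks (0,5) (0,3) (0,2) (1,4) (2,4) (3,4) (4,4) (5,4) (1,5) (1,3) (2,2) (3,1) [ray(0,-1) blocked at (0,2); ray(1,-1) blocked at (3,1)]
  BQ@(3,0): attacks (3,1) (4,0) (5,0) (2,0) (1,0) (0,0) (4,1) (5,2) (2,1) (1,2) (0,3) [ray(0,1) blocked at (3,1)]
  BR@(3,5): attacks (3,4) (3,3) (3,2) (3,1) (4,5) (5,5) (2,5) (1,5) (0,5) [ray(0,-1) blocked at (3,1)]
B attacks (4,1): yes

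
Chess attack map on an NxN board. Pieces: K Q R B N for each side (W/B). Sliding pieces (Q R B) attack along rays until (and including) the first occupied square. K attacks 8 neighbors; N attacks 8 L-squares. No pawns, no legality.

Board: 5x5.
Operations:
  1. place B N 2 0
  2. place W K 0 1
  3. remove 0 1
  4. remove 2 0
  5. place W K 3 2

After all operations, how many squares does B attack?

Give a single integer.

Op 1: place BN@(2,0)
Op 2: place WK@(0,1)
Op 3: remove (0,1)
Op 4: remove (2,0)
Op 5: place WK@(3,2)
Per-piece attacks for B:
Union (0 distinct): (none)

Answer: 0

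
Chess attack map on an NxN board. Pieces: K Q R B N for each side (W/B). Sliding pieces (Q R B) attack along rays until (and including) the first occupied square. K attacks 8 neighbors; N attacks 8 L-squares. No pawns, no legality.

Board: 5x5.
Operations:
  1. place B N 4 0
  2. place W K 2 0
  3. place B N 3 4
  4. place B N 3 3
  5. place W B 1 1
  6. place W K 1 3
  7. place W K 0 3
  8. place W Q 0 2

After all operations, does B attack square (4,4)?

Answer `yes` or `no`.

Answer: no

Derivation:
Op 1: place BN@(4,0)
Op 2: place WK@(2,0)
Op 3: place BN@(3,4)
Op 4: place BN@(3,3)
Op 5: place WB@(1,1)
Op 6: place WK@(1,3)
Op 7: place WK@(0,3)
Op 8: place WQ@(0,2)
Per-piece attacks for B:
  BN@(3,3): attacks (1,4) (4,1) (2,1) (1,2)
  BN@(3,4): attacks (4,2) (2,2) (1,3)
  BN@(4,0): attacks (3,2) (2,1)
B attacks (4,4): no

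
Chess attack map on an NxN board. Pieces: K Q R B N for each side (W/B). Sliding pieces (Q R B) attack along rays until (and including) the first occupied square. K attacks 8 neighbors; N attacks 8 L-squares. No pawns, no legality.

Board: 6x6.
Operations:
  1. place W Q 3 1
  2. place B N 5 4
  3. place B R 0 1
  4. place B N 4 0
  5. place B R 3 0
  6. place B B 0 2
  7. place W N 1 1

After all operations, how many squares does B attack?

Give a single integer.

Answer: 15

Derivation:
Op 1: place WQ@(3,1)
Op 2: place BN@(5,4)
Op 3: place BR@(0,1)
Op 4: place BN@(4,0)
Op 5: place BR@(3,0)
Op 6: place BB@(0,2)
Op 7: place WN@(1,1)
Per-piece attacks for B:
  BR@(0,1): attacks (0,2) (0,0) (1,1) [ray(0,1) blocked at (0,2); ray(1,0) blocked at (1,1)]
  BB@(0,2): attacks (1,3) (2,4) (3,5) (1,1) [ray(1,-1) blocked at (1,1)]
  BR@(3,0): attacks (3,1) (4,0) (2,0) (1,0) (0,0) [ray(0,1) blocked at (3,1); ray(1,0) blocked at (4,0)]
  BN@(4,0): attacks (5,2) (3,2) (2,1)
  BN@(5,4): attacks (3,5) (4,2) (3,3)
Union (15 distinct): (0,0) (0,2) (1,0) (1,1) (1,3) (2,0) (2,1) (2,4) (3,1) (3,2) (3,3) (3,5) (4,0) (4,2) (5,2)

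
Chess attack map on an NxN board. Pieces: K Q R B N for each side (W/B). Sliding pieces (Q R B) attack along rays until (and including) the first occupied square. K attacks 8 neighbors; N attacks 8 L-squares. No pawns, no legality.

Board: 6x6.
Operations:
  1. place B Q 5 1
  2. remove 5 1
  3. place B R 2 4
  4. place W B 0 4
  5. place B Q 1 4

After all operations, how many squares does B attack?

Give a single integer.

Op 1: place BQ@(5,1)
Op 2: remove (5,1)
Op 3: place BR@(2,4)
Op 4: place WB@(0,4)
Op 5: place BQ@(1,4)
Per-piece attacks for B:
  BQ@(1,4): attacks (1,5) (1,3) (1,2) (1,1) (1,0) (2,4) (0,4) (2,5) (2,3) (3,2) (4,1) (5,0) (0,5) (0,3) [ray(1,0) blocked at (2,4); ray(-1,0) blocked at (0,4)]
  BR@(2,4): attacks (2,5) (2,3) (2,2) (2,1) (2,0) (3,4) (4,4) (5,4) (1,4) [ray(-1,0) blocked at (1,4)]
Union (21 distinct): (0,3) (0,4) (0,5) (1,0) (1,1) (1,2) (1,3) (1,4) (1,5) (2,0) (2,1) (2,2) (2,3) (2,4) (2,5) (3,2) (3,4) (4,1) (4,4) (5,0) (5,4)

Answer: 21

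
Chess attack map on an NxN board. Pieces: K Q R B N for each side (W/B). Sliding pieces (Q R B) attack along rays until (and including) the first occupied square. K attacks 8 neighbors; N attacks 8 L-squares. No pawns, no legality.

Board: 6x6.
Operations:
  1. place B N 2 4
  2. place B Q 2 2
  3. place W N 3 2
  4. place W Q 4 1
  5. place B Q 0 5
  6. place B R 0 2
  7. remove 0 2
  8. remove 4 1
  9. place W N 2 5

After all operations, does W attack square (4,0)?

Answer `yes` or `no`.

Answer: yes

Derivation:
Op 1: place BN@(2,4)
Op 2: place BQ@(2,2)
Op 3: place WN@(3,2)
Op 4: place WQ@(4,1)
Op 5: place BQ@(0,5)
Op 6: place BR@(0,2)
Op 7: remove (0,2)
Op 8: remove (4,1)
Op 9: place WN@(2,5)
Per-piece attacks for W:
  WN@(2,5): attacks (3,3) (4,4) (1,3) (0,4)
  WN@(3,2): attacks (4,4) (5,3) (2,4) (1,3) (4,0) (5,1) (2,0) (1,1)
W attacks (4,0): yes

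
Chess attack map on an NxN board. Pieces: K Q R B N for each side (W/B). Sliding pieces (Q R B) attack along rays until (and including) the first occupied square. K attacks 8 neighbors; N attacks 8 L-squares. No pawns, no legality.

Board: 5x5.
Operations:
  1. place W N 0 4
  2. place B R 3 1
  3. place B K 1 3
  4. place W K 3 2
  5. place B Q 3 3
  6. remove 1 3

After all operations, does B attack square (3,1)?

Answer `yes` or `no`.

Answer: no

Derivation:
Op 1: place WN@(0,4)
Op 2: place BR@(3,1)
Op 3: place BK@(1,3)
Op 4: place WK@(3,2)
Op 5: place BQ@(3,3)
Op 6: remove (1,3)
Per-piece attacks for B:
  BR@(3,1): attacks (3,2) (3,0) (4,1) (2,1) (1,1) (0,1) [ray(0,1) blocked at (3,2)]
  BQ@(3,3): attacks (3,4) (3,2) (4,3) (2,3) (1,3) (0,3) (4,4) (4,2) (2,4) (2,2) (1,1) (0,0) [ray(0,-1) blocked at (3,2)]
B attacks (3,1): no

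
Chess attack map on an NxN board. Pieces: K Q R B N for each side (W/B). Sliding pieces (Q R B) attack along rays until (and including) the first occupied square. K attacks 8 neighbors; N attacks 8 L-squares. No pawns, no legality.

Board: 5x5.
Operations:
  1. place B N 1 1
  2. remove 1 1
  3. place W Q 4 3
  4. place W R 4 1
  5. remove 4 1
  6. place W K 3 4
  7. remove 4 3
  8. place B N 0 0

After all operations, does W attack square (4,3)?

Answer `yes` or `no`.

Answer: yes

Derivation:
Op 1: place BN@(1,1)
Op 2: remove (1,1)
Op 3: place WQ@(4,3)
Op 4: place WR@(4,1)
Op 5: remove (4,1)
Op 6: place WK@(3,4)
Op 7: remove (4,3)
Op 8: place BN@(0,0)
Per-piece attacks for W:
  WK@(3,4): attacks (3,3) (4,4) (2,4) (4,3) (2,3)
W attacks (4,3): yes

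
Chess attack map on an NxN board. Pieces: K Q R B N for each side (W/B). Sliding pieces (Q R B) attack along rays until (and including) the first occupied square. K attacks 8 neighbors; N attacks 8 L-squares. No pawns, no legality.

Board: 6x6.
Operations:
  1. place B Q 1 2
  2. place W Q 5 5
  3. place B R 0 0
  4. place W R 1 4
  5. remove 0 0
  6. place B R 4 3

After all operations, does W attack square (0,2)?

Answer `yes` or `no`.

Answer: no

Derivation:
Op 1: place BQ@(1,2)
Op 2: place WQ@(5,5)
Op 3: place BR@(0,0)
Op 4: place WR@(1,4)
Op 5: remove (0,0)
Op 6: place BR@(4,3)
Per-piece attacks for W:
  WR@(1,4): attacks (1,5) (1,3) (1,2) (2,4) (3,4) (4,4) (5,4) (0,4) [ray(0,-1) blocked at (1,2)]
  WQ@(5,5): attacks (5,4) (5,3) (5,2) (5,1) (5,0) (4,5) (3,5) (2,5) (1,5) (0,5) (4,4) (3,3) (2,2) (1,1) (0,0)
W attacks (0,2): no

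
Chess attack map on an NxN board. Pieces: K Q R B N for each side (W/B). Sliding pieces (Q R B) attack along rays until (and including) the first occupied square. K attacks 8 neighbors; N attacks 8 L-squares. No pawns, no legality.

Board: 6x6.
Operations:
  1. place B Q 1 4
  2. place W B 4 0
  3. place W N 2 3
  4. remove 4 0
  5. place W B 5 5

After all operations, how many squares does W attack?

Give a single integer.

Op 1: place BQ@(1,4)
Op 2: place WB@(4,0)
Op 3: place WN@(2,3)
Op 4: remove (4,0)
Op 5: place WB@(5,5)
Per-piece attacks for W:
  WN@(2,3): attacks (3,5) (4,4) (1,5) (0,4) (3,1) (4,2) (1,1) (0,2)
  WB@(5,5): attacks (4,4) (3,3) (2,2) (1,1) (0,0)
Union (11 distinct): (0,0) (0,2) (0,4) (1,1) (1,5) (2,2) (3,1) (3,3) (3,5) (4,2) (4,4)

Answer: 11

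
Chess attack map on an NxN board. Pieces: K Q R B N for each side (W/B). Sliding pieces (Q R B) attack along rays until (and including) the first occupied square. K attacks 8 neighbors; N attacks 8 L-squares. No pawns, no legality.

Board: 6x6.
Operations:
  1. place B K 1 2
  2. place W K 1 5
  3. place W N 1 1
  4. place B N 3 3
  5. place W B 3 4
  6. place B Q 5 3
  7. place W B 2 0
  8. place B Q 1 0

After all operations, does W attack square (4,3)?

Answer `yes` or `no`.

Answer: yes

Derivation:
Op 1: place BK@(1,2)
Op 2: place WK@(1,5)
Op 3: place WN@(1,1)
Op 4: place BN@(3,3)
Op 5: place WB@(3,4)
Op 6: place BQ@(5,3)
Op 7: place WB@(2,0)
Op 8: place BQ@(1,0)
Per-piece attacks for W:
  WN@(1,1): attacks (2,3) (3,2) (0,3) (3,0)
  WK@(1,5): attacks (1,4) (2,5) (0,5) (2,4) (0,4)
  WB@(2,0): attacks (3,1) (4,2) (5,3) (1,1) [ray(1,1) blocked at (5,3); ray(-1,1) blocked at (1,1)]
  WB@(3,4): attacks (4,5) (4,3) (5,2) (2,5) (2,3) (1,2) [ray(-1,-1) blocked at (1,2)]
W attacks (4,3): yes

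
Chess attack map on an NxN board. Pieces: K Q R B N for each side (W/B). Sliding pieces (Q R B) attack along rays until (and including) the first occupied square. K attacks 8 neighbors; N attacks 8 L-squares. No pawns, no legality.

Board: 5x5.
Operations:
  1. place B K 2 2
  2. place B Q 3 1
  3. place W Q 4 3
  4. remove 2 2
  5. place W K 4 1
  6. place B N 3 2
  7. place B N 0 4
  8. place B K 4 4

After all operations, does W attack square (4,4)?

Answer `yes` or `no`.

Op 1: place BK@(2,2)
Op 2: place BQ@(3,1)
Op 3: place WQ@(4,3)
Op 4: remove (2,2)
Op 5: place WK@(4,1)
Op 6: place BN@(3,2)
Op 7: place BN@(0,4)
Op 8: place BK@(4,4)
Per-piece attacks for W:
  WK@(4,1): attacks (4,2) (4,0) (3,1) (3,2) (3,0)
  WQ@(4,3): attacks (4,4) (4,2) (4,1) (3,3) (2,3) (1,3) (0,3) (3,4) (3,2) [ray(0,1) blocked at (4,4); ray(0,-1) blocked at (4,1); ray(-1,-1) blocked at (3,2)]
W attacks (4,4): yes

Answer: yes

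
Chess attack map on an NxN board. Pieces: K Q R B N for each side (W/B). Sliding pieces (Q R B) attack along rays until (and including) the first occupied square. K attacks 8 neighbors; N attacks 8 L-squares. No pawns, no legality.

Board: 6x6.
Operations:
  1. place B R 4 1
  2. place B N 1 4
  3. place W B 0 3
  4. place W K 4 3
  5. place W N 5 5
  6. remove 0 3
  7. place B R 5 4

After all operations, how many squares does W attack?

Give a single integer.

Op 1: place BR@(4,1)
Op 2: place BN@(1,4)
Op 3: place WB@(0,3)
Op 4: place WK@(4,3)
Op 5: place WN@(5,5)
Op 6: remove (0,3)
Op 7: place BR@(5,4)
Per-piece attacks for W:
  WK@(4,3): attacks (4,4) (4,2) (5,3) (3,3) (5,4) (5,2) (3,4) (3,2)
  WN@(5,5): attacks (4,3) (3,4)
Union (9 distinct): (3,2) (3,3) (3,4) (4,2) (4,3) (4,4) (5,2) (5,3) (5,4)

Answer: 9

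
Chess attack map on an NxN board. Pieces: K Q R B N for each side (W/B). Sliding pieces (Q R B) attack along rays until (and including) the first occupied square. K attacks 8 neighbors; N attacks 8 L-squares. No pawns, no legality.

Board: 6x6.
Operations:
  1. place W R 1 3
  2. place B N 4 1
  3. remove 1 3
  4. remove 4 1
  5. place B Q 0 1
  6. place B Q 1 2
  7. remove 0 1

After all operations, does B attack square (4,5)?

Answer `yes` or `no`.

Answer: yes

Derivation:
Op 1: place WR@(1,3)
Op 2: place BN@(4,1)
Op 3: remove (1,3)
Op 4: remove (4,1)
Op 5: place BQ@(0,1)
Op 6: place BQ@(1,2)
Op 7: remove (0,1)
Per-piece attacks for B:
  BQ@(1,2): attacks (1,3) (1,4) (1,5) (1,1) (1,0) (2,2) (3,2) (4,2) (5,2) (0,2) (2,3) (3,4) (4,5) (2,1) (3,0) (0,3) (0,1)
B attacks (4,5): yes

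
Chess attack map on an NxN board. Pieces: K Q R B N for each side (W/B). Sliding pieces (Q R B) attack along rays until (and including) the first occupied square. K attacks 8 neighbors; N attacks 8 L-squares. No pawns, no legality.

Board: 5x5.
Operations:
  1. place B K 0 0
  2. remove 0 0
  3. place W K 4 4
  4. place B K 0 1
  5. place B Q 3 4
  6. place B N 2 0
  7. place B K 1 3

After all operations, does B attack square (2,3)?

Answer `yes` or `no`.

Answer: yes

Derivation:
Op 1: place BK@(0,0)
Op 2: remove (0,0)
Op 3: place WK@(4,4)
Op 4: place BK@(0,1)
Op 5: place BQ@(3,4)
Op 6: place BN@(2,0)
Op 7: place BK@(1,3)
Per-piece attacks for B:
  BK@(0,1): attacks (0,2) (0,0) (1,1) (1,2) (1,0)
  BK@(1,3): attacks (1,4) (1,2) (2,3) (0,3) (2,4) (2,2) (0,4) (0,2)
  BN@(2,0): attacks (3,2) (4,1) (1,2) (0,1)
  BQ@(3,4): attacks (3,3) (3,2) (3,1) (3,0) (4,4) (2,4) (1,4) (0,4) (4,3) (2,3) (1,2) (0,1) [ray(1,0) blocked at (4,4); ray(-1,-1) blocked at (0,1)]
B attacks (2,3): yes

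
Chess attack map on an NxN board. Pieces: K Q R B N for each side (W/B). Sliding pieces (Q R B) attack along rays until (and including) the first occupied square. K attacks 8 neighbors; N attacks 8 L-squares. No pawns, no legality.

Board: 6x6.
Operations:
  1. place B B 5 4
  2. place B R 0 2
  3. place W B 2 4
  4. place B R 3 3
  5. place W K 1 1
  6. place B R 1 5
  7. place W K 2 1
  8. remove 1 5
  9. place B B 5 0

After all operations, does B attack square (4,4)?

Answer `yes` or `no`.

Answer: no

Derivation:
Op 1: place BB@(5,4)
Op 2: place BR@(0,2)
Op 3: place WB@(2,4)
Op 4: place BR@(3,3)
Op 5: place WK@(1,1)
Op 6: place BR@(1,5)
Op 7: place WK@(2,1)
Op 8: remove (1,5)
Op 9: place BB@(5,0)
Per-piece attacks for B:
  BR@(0,2): attacks (0,3) (0,4) (0,5) (0,1) (0,0) (1,2) (2,2) (3,2) (4,2) (5,2)
  BR@(3,3): attacks (3,4) (3,5) (3,2) (3,1) (3,0) (4,3) (5,3) (2,3) (1,3) (0,3)
  BB@(5,0): attacks (4,1) (3,2) (2,3) (1,4) (0,5)
  BB@(5,4): attacks (4,5) (4,3) (3,2) (2,1) [ray(-1,-1) blocked at (2,1)]
B attacks (4,4): no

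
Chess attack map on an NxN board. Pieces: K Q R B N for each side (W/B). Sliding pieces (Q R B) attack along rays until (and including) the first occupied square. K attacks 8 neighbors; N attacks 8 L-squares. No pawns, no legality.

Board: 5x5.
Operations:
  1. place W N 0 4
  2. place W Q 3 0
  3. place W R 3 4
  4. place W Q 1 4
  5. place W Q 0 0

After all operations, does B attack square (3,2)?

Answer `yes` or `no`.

Op 1: place WN@(0,4)
Op 2: place WQ@(3,0)
Op 3: place WR@(3,4)
Op 4: place WQ@(1,4)
Op 5: place WQ@(0,0)
Per-piece attacks for B:
B attacks (3,2): no

Answer: no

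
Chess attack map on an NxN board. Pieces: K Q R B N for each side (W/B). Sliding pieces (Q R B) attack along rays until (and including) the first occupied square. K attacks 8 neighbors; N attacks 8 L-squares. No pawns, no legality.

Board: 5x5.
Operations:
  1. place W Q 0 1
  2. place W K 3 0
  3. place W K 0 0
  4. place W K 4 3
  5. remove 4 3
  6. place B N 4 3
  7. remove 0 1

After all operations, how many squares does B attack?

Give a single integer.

Answer: 3

Derivation:
Op 1: place WQ@(0,1)
Op 2: place WK@(3,0)
Op 3: place WK@(0,0)
Op 4: place WK@(4,3)
Op 5: remove (4,3)
Op 6: place BN@(4,3)
Op 7: remove (0,1)
Per-piece attacks for B:
  BN@(4,3): attacks (2,4) (3,1) (2,2)
Union (3 distinct): (2,2) (2,4) (3,1)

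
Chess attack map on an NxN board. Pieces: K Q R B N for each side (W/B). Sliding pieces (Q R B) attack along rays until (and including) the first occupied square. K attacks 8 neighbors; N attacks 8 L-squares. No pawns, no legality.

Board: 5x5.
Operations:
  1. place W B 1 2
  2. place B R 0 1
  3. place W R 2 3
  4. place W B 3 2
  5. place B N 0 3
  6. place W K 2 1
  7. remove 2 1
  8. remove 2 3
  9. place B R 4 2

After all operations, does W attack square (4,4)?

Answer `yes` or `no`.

Answer: no

Derivation:
Op 1: place WB@(1,2)
Op 2: place BR@(0,1)
Op 3: place WR@(2,3)
Op 4: place WB@(3,2)
Op 5: place BN@(0,3)
Op 6: place WK@(2,1)
Op 7: remove (2,1)
Op 8: remove (2,3)
Op 9: place BR@(4,2)
Per-piece attacks for W:
  WB@(1,2): attacks (2,3) (3,4) (2,1) (3,0) (0,3) (0,1) [ray(-1,1) blocked at (0,3); ray(-1,-1) blocked at (0,1)]
  WB@(3,2): attacks (4,3) (4,1) (2,3) (1,4) (2,1) (1,0)
W attacks (4,4): no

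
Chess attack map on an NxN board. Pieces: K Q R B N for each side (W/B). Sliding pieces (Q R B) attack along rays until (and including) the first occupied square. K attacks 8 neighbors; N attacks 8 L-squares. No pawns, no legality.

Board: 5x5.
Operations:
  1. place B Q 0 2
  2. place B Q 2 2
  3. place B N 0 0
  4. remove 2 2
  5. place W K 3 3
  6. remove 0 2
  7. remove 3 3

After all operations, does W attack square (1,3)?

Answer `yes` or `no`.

Op 1: place BQ@(0,2)
Op 2: place BQ@(2,2)
Op 3: place BN@(0,0)
Op 4: remove (2,2)
Op 5: place WK@(3,3)
Op 6: remove (0,2)
Op 7: remove (3,3)
Per-piece attacks for W:
W attacks (1,3): no

Answer: no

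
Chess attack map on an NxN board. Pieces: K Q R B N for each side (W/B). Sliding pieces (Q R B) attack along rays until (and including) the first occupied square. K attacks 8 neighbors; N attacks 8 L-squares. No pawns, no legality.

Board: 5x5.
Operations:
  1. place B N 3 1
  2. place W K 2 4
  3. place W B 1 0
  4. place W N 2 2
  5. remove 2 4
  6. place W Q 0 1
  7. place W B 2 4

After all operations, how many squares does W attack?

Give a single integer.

Op 1: place BN@(3,1)
Op 2: place WK@(2,4)
Op 3: place WB@(1,0)
Op 4: place WN@(2,2)
Op 5: remove (2,4)
Op 6: place WQ@(0,1)
Op 7: place WB@(2,4)
Per-piece attacks for W:
  WQ@(0,1): attacks (0,2) (0,3) (0,4) (0,0) (1,1) (2,1) (3,1) (1,2) (2,3) (3,4) (1,0) [ray(1,0) blocked at (3,1); ray(1,-1) blocked at (1,0)]
  WB@(1,0): attacks (2,1) (3,2) (4,3) (0,1) [ray(-1,1) blocked at (0,1)]
  WN@(2,2): attacks (3,4) (4,3) (1,4) (0,3) (3,0) (4,1) (1,0) (0,1)
  WB@(2,4): attacks (3,3) (4,2) (1,3) (0,2)
Union (20 distinct): (0,0) (0,1) (0,2) (0,3) (0,4) (1,0) (1,1) (1,2) (1,3) (1,4) (2,1) (2,3) (3,0) (3,1) (3,2) (3,3) (3,4) (4,1) (4,2) (4,3)

Answer: 20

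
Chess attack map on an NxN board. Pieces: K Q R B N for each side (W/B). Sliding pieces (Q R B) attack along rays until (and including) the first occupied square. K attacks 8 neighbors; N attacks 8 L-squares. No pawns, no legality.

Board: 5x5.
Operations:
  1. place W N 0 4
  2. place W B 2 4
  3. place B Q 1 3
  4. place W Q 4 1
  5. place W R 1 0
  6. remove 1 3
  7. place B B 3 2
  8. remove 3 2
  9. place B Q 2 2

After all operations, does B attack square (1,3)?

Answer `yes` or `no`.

Answer: yes

Derivation:
Op 1: place WN@(0,4)
Op 2: place WB@(2,4)
Op 3: place BQ@(1,3)
Op 4: place WQ@(4,1)
Op 5: place WR@(1,0)
Op 6: remove (1,3)
Op 7: place BB@(3,2)
Op 8: remove (3,2)
Op 9: place BQ@(2,2)
Per-piece attacks for B:
  BQ@(2,2): attacks (2,3) (2,4) (2,1) (2,0) (3,2) (4,2) (1,2) (0,2) (3,3) (4,4) (3,1) (4,0) (1,3) (0,4) (1,1) (0,0) [ray(0,1) blocked at (2,4); ray(-1,1) blocked at (0,4)]
B attacks (1,3): yes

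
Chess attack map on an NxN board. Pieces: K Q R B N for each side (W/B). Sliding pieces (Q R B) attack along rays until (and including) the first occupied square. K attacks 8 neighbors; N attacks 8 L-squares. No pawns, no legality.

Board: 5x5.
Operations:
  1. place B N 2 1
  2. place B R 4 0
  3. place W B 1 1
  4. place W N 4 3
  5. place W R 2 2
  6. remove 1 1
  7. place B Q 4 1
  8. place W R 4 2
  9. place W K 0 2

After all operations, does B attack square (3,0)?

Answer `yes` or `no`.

Answer: yes

Derivation:
Op 1: place BN@(2,1)
Op 2: place BR@(4,0)
Op 3: place WB@(1,1)
Op 4: place WN@(4,3)
Op 5: place WR@(2,2)
Op 6: remove (1,1)
Op 7: place BQ@(4,1)
Op 8: place WR@(4,2)
Op 9: place WK@(0,2)
Per-piece attacks for B:
  BN@(2,1): attacks (3,3) (4,2) (1,3) (0,2) (4,0) (0,0)
  BR@(4,0): attacks (4,1) (3,0) (2,0) (1,0) (0,0) [ray(0,1) blocked at (4,1)]
  BQ@(4,1): attacks (4,2) (4,0) (3,1) (2,1) (3,2) (2,3) (1,4) (3,0) [ray(0,1) blocked at (4,2); ray(0,-1) blocked at (4,0); ray(-1,0) blocked at (2,1)]
B attacks (3,0): yes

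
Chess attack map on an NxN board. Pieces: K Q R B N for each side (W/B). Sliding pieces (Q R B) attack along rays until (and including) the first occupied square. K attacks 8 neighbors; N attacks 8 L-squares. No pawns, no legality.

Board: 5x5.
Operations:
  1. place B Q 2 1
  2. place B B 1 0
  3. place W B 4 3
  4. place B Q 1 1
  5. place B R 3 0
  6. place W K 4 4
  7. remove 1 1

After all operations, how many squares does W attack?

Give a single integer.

Op 1: place BQ@(2,1)
Op 2: place BB@(1,0)
Op 3: place WB@(4,3)
Op 4: place BQ@(1,1)
Op 5: place BR@(3,0)
Op 6: place WK@(4,4)
Op 7: remove (1,1)
Per-piece attacks for W:
  WB@(4,3): attacks (3,4) (3,2) (2,1) [ray(-1,-1) blocked at (2,1)]
  WK@(4,4): attacks (4,3) (3,4) (3,3)
Union (5 distinct): (2,1) (3,2) (3,3) (3,4) (4,3)

Answer: 5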